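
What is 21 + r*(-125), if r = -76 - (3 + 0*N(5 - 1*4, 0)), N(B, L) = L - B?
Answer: 9896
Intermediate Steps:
r = -79 (r = -76 - (3 + 0*(0 - (5 - 1*4))) = -76 - (3 + 0*(0 - (5 - 4))) = -76 - (3 + 0*(0 - 1*1)) = -76 - (3 + 0*(0 - 1)) = -76 - (3 + 0*(-1)) = -76 - (3 + 0) = -76 - 1*3 = -76 - 3 = -79)
21 + r*(-125) = 21 - 79*(-125) = 21 + 9875 = 9896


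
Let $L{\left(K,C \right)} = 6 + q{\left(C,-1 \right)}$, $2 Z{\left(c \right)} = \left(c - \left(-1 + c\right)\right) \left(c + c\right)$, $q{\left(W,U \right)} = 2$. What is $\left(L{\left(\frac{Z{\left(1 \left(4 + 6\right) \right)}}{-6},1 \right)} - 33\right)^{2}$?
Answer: $625$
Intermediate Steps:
$Z{\left(c \right)} = c$ ($Z{\left(c \right)} = \frac{\left(c - \left(-1 + c\right)\right) \left(c + c\right)}{2} = \frac{1 \cdot 2 c}{2} = \frac{2 c}{2} = c$)
$L{\left(K,C \right)} = 8$ ($L{\left(K,C \right)} = 6 + 2 = 8$)
$\left(L{\left(\frac{Z{\left(1 \left(4 + 6\right) \right)}}{-6},1 \right)} - 33\right)^{2} = \left(8 - 33\right)^{2} = \left(-25\right)^{2} = 625$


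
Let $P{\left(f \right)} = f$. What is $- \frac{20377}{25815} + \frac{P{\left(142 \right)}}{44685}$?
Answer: $- \frac{60458701}{76902885} \approx -0.78617$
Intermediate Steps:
$- \frac{20377}{25815} + \frac{P{\left(142 \right)}}{44685} = - \frac{20377}{25815} + \frac{142}{44685} = - \frac{60458701}{76902885}$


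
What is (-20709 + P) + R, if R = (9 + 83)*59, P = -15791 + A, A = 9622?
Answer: -21450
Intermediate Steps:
P = -6169 (P = -15791 + 9622 = -6169)
R = 5428 (R = 92*59 = 5428)
(-20709 + P) + R = (-20709 - 6169) + 5428 = -26878 + 5428 = -21450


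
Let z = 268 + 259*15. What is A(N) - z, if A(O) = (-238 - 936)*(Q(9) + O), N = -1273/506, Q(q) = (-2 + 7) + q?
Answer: -4461766/253 ≈ -17635.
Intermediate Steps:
Q(q) = 5 + q
z = 4153 (z = 268 + 3885 = 4153)
N = -1273/506 (N = -1273*1/506 = -1273/506 ≈ -2.5158)
A(O) = -16436 - 1174*O (A(O) = (-238 - 936)*((5 + 9) + O) = -1174*(14 + O) = -16436 - 1174*O)
A(N) - z = (-16436 - 1174*(-1273/506)) - 1*4153 = (-16436 + 747251/253) - 4153 = -3411057/253 - 4153 = -4461766/253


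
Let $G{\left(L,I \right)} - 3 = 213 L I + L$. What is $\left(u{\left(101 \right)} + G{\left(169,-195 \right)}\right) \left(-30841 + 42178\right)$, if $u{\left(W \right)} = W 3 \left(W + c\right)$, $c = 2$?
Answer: $-79223341458$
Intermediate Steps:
$G{\left(L,I \right)} = 3 + L + 213 I L$ ($G{\left(L,I \right)} = 3 + \left(213 L I + L\right) = 3 + \left(213 I L + L\right) = 3 + \left(L + 213 I L\right) = 3 + L + 213 I L$)
$u{\left(W \right)} = 3 W \left(2 + W\right)$ ($u{\left(W \right)} = W 3 \left(W + 2\right) = 3 W \left(2 + W\right)$)
$\left(u{\left(101 \right)} + G{\left(169,-195 \right)}\right) \left(-30841 + 42178\right) = \left(3 \cdot 101 \left(2 + 101\right) + \left(3 + 169 + 213 \left(-195\right) 169\right)\right) \left(-30841 + 42178\right) = \left(3 \cdot 101 \cdot 103 + \left(3 + 169 - 7019415\right)\right) 11337 = \left(31209 - 7019243\right) 11337 = \left(-6988034\right) 11337 = -79223341458$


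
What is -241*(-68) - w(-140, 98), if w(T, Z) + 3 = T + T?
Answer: 16671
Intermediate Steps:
w(T, Z) = -3 + 2*T (w(T, Z) = -3 + (T + T) = -3 + 2*T)
-241*(-68) - w(-140, 98) = -241*(-68) - (-3 + 2*(-140)) = 16388 - (-3 - 280) = 16388 - 1*(-283) = 16388 + 283 = 16671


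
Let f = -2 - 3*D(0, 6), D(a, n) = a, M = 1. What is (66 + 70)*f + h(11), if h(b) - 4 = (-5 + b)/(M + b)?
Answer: -535/2 ≈ -267.50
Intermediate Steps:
h(b) = 4 + (-5 + b)/(1 + b)
f = -2 (f = -2 - 3*0 = -2 + 0 = -2)
(66 + 70)*f + h(11) = (66 + 70)*(-2) + (-1 + 5*11)/(1 + 11) = 136*(-2) + (-1 + 55)/12 = -272 + (1/12)*54 = -272 + 9/2 = -535/2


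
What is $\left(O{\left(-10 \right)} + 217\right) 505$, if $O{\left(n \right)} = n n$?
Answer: $160085$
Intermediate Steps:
$O{\left(n \right)} = n^{2}$
$\left(O{\left(-10 \right)} + 217\right) 505 = \left(\left(-10\right)^{2} + 217\right) 505 = \left(100 + 217\right) 505 = 317 \cdot 505 = 160085$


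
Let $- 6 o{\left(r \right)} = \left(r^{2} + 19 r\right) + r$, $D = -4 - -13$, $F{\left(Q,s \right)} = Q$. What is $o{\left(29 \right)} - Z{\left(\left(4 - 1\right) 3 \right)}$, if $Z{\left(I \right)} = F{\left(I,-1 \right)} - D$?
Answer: $- \frac{1421}{6} \approx -236.83$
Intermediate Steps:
$D = 9$ ($D = -4 + 13 = 9$)
$Z{\left(I \right)} = -9 + I$ ($Z{\left(I \right)} = I - 9 = -9 + I$)
$o{\left(r \right)} = - \frac{10 r}{3} - \frac{r^{2}}{6}$ ($o{\left(r \right)} = - \frac{\left(r^{2} + 19 r\right) + r}{6} = - \frac{r^{2} + 20 r}{6} = - \frac{10 r}{3} - \frac{r^{2}}{6}$)
$o{\left(29 \right)} - Z{\left(\left(4 - 1\right) 3 \right)} = \left(- \frac{1}{6}\right) 29 \left(20 + 29\right) - \left(-9 + \left(4 - 1\right) 3\right) = \left(- \frac{1}{6}\right) 29 \cdot 49 - \left(-9 + 3 \cdot 3\right) = - \frac{1421}{6} - \left(-9 + 9\right) = - \frac{1421}{6} - 0 = - \frac{1421}{6} + 0 = - \frac{1421}{6}$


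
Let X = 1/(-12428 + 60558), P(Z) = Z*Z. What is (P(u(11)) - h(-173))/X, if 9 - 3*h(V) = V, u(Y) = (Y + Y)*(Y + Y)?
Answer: 33815464180/3 ≈ 1.1272e+10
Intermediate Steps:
u(Y) = 4*Y² (u(Y) = (2*Y)*(2*Y) = 4*Y²)
h(V) = 3 - V/3
P(Z) = Z²
X = 1/48130 ≈ 2.0777e-5
(P(u(11)) - h(-173))/X = ((4*11²)² - (3 - ⅓*(-173)))/(1/48130) = ((4*121)² - (3 + 173/3))*48130 = (484² - 1*182/3)*48130 = (234256 - 182/3)*48130 = (702586/3)*48130 = 33815464180/3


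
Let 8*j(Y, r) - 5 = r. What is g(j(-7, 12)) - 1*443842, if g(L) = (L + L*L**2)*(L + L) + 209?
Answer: -908458367/2048 ≈ -4.4358e+5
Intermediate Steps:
j(Y, r) = 5/8 + r/8
g(L) = 209 + 2*L*(L + L**3) (g(L) = (L + L**3)*(2*L) + 209 = 2*L*(L + L**3) + 209 = 209 + 2*L*(L + L**3))
g(j(-7, 12)) - 1*443842 = (209 + 2*(5/8 + (1/8)*12)**2 + 2*(5/8 + (1/8)*12)**4) - 1*443842 = (209 + 2*(5/8 + 3/2)**2 + 2*(5/8 + 3/2)**4) - 443842 = (209 + 2*(17/8)**2 + 2*(17/8)**4) - 443842 = (209 + 2*(289/64) + 2*(83521/4096)) - 443842 = (209 + 289/32 + 83521/2048) - 443842 = 530049/2048 - 443842 = -908458367/2048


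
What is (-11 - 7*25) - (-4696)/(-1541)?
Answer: -291322/1541 ≈ -189.05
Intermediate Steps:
(-11 - 7*25) - (-4696)/(-1541) = (-11 - 175) - (-4696)*(-1)/1541 = -186 - 1*4696/1541 = -186 - 4696/1541 = -291322/1541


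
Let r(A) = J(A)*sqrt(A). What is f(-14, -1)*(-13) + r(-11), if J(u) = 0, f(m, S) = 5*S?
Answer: 65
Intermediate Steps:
r(A) = 0 (r(A) = 0*sqrt(A) = 0)
f(-14, -1)*(-13) + r(-11) = (5*(-1))*(-13) + 0 = -5*(-13) + 0 = 65 + 0 = 65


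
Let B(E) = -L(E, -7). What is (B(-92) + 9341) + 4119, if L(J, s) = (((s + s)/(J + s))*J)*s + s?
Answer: 1324217/99 ≈ 13376.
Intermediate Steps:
L(J, s) = s + 2*J*s**2/(J + s) (L(J, s) = (((2*s)/(J + s))*J)*s + s = ((2*s/(J + s))*J)*s + s = (2*J*s/(J + s))*s + s = 2*J*s**2/(J + s) + s = s + 2*J*s**2/(J + s))
B(E) = 7*(-7 - 13*E)/(-7 + E) (B(E) = -(-7)*(E - 7 + 2*E*(-7))/(E - 7) = -(-7)*(E - 7 - 14*E)/(-7 + E) = -(-7)*(-7 - 13*E)/(-7 + E) = 7*(-7 - 13*E)/(-7 + E))
(B(-92) + 9341) + 4119 = (7*(-7 - 13*(-92))/(-7 - 92) + 9341) + 4119 = (7*(-7 + 1196)/(-99) + 9341) + 4119 = (7*(-1/99)*1189 + 9341) + 4119 = (-8323/99 + 9341) + 4119 = 916436/99 + 4119 = 1324217/99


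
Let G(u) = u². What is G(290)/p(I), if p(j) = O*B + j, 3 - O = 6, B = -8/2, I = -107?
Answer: -16820/19 ≈ -885.26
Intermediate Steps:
B = -4 (B = -8*½ = -4)
O = -3 (O = 3 - 1*6 = 3 - 6 = -3)
p(j) = 12 + j (p(j) = -3*(-4) + j = 12 + j)
G(290)/p(I) = 290²/(12 - 107) = 84100/(-95) = 84100*(-1/95) = -16820/19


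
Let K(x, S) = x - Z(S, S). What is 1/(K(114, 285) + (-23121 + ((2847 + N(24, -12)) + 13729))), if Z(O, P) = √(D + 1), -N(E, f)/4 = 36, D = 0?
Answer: -1/6576 ≈ -0.00015207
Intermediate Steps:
N(E, f) = -144 (N(E, f) = -4*36 = -144)
Z(O, P) = 1 (Z(O, P) = √(0 + 1) = √1 = 1)
K(x, S) = -1 + x (K(x, S) = x - 1*1 = x - 1 = -1 + x)
1/(K(114, 285) + (-23121 + ((2847 + N(24, -12)) + 13729))) = 1/((-1 + 114) + (-23121 + ((2847 - 144) + 13729))) = 1/(113 + (-23121 + (2703 + 13729))) = 1/(113 + (-23121 + 16432)) = 1/(113 - 6689) = 1/(-6576) = -1/6576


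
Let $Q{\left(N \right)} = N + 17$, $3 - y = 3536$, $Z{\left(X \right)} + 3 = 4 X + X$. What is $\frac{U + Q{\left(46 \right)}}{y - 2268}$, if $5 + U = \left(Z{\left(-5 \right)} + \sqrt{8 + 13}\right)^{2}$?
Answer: $- \frac{863}{5801} + \frac{56 \sqrt{21}}{5801} \approx -0.10453$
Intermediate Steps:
$Z{\left(X \right)} = -3 + 5 X$ ($Z{\left(X \right)} = -3 + \left(4 X + X\right) = -3 + 5 X$)
$y = -3533$ ($y = 3 - 3536 = -3533$)
$Q{\left(N \right)} = 17 + N$
$U = -5 + \left(-28 + \sqrt{21}\right)^{2}$ ($U = -5 + \left(\left(-3 + 5 \left(-5\right)\right) + \sqrt{8 + 13}\right)^{2} = -5 + \left(\left(-3 - 25\right) + \sqrt{21}\right)^{2} = -5 + \left(-28 + \sqrt{21}\right)^{2} \approx 543.38$)
$\frac{U + Q{\left(46 \right)}}{y - 2268} = \frac{\left(800 - 56 \sqrt{21}\right) + \left(17 + 46\right)}{-3533 - 2268} = \frac{\left(800 - 56 \sqrt{21}\right) + 63}{-5801} = \left(863 - 56 \sqrt{21}\right) \left(- \frac{1}{5801}\right) = - \frac{863}{5801} + \frac{56 \sqrt{21}}{5801}$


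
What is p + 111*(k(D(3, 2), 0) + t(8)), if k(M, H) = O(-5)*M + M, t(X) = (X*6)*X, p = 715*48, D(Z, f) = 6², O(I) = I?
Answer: 60960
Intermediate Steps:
D(Z, f) = 36
p = 34320
t(X) = 6*X² (t(X) = (6*X)*X = 6*X²)
k(M, H) = -4*M (k(M, H) = -5*M + M = -4*M)
p + 111*(k(D(3, 2), 0) + t(8)) = 34320 + 111*(-4*36 + 6*8²) = 34320 + 111*(-144 + 6*64) = 34320 + 111*(-144 + 384) = 34320 + 111*240 = 34320 + 26640 = 60960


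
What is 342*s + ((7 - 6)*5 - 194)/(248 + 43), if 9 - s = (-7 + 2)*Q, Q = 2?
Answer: 630243/97 ≈ 6497.4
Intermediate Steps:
s = 19 (s = 9 - (-7 + 2)*2 = 9 - (-5)*2 = 9 - 1*(-10) = 9 + 10 = 19)
342*s + ((7 - 6)*5 - 194)/(248 + 43) = 342*19 + ((7 - 6)*5 - 194)/(248 + 43) = 6498 + (1*5 - 194)/291 = 6498 + (5 - 194)*(1/291) = 6498 - 189*1/291 = 6498 - 63/97 = 630243/97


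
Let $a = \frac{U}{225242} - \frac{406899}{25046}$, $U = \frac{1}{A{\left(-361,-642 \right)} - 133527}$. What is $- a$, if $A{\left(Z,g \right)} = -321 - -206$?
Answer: $\frac{6124194402122641}{376964733251372} \approx 16.246$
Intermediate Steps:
$A{\left(Z,g \right)} = -115$ ($A{\left(Z,g \right)} = -321 + 206 = -115$)
$U = - \frac{1}{133642}$ ($U = \frac{1}{-115 - 133527} = \frac{1}{-133642} = - \frac{1}{133642} \approx -7.4827 \cdot 10^{-6}$)
$a = - \frac{6124194402122641}{376964733251372}$ ($a = - \frac{1}{133642 \cdot 225242} - \frac{406899}{25046} = \left(- \frac{1}{133642}\right) \frac{1}{225242} - \frac{406899}{25046} = - \frac{1}{30101791364} - \frac{406899}{25046} = - \frac{6124194402122641}{376964733251372} \approx -16.246$)
$- a = \left(-1\right) \left(- \frac{6124194402122641}{376964733251372}\right) = \frac{6124194402122641}{376964733251372}$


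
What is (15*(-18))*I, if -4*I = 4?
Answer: 270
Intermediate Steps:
I = -1 (I = -¼*4 = -1)
(15*(-18))*I = (15*(-18))*(-1) = -270*(-1) = 270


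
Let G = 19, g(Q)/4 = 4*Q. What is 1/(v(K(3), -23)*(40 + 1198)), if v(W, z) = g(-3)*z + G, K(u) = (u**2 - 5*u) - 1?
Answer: 1/1390274 ≈ 7.1928e-7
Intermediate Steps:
K(u) = -1 + u**2 - 5*u
g(Q) = 16*Q (g(Q) = 4*(4*Q) = 16*Q)
v(W, z) = 19 - 48*z (v(W, z) = (16*(-3))*z + 19 = -48*z + 19 = 19 - 48*z)
1/(v(K(3), -23)*(40 + 1198)) = 1/((19 - 48*(-23))*(40 + 1198)) = 1/((19 + 1104)*1238) = 1/(1123*1238) = 1/1390274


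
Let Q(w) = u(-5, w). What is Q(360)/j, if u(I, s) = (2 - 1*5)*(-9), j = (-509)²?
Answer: 27/259081 ≈ 0.00010421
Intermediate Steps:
j = 259081
u(I, s) = 27 (u(I, s) = (2 - 5)*(-9) = -3*(-9) = 27)
Q(w) = 27
Q(360)/j = 27/259081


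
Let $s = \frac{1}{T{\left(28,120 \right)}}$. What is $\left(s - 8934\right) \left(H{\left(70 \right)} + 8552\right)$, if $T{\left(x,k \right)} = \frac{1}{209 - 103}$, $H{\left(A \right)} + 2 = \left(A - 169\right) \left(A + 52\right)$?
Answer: $31145184$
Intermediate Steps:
$H{\left(A \right)} = -2 + \left(-169 + A\right) \left(52 + A\right)$ ($H{\left(A \right)} = -2 + \left(A - 169\right) \left(A + 52\right) = -2 + \left(-169 + A\right) \left(52 + A\right)$)
$T{\left(x,k \right)} = \frac{1}{106}$
$s = 106$ ($s = \frac{1}{\frac{1}{106}} = 106$)
$\left(s - 8934\right) \left(H{\left(70 \right)} + 8552\right) = \left(106 - 8934\right) \left(\left(-8790 + 70^{2} - 8190\right) + 8552\right) = - 8828 \left(\left(-8790 + 4900 - 8190\right) + 8552\right) = - 8828 \left(-12080 + 8552\right) = \left(-8828\right) \left(-3528\right) = 31145184$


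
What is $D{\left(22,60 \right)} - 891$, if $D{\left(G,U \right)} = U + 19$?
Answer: $-812$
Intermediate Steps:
$D{\left(G,U \right)} = 19 + U$
$D{\left(22,60 \right)} - 891 = \left(19 + 60\right) - 891 = 79 - 891 = -812$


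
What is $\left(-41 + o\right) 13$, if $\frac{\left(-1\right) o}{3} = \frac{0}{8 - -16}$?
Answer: $-533$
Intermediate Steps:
$o = 0$ ($o = - 3 \frac{0}{8 - -16} = - 3 \frac{0}{8 + 16} = - 3 \cdot \frac{0}{24} = - 3 \cdot 0 \cdot \frac{1}{24} = \left(-3\right) 0 = 0$)
$\left(-41 + o\right) 13 = \left(-41 + 0\right) 13 = \left(-41\right) 13 = -533$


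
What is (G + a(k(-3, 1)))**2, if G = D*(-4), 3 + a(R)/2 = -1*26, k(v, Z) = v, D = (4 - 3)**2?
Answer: 3844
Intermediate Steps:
D = 1 (D = 1**2 = 1)
a(R) = -58 (a(R) = -6 + 2*(-1*26) = -6 + 2*(-26) = -6 - 52 = -58)
G = -4 (G = 1*(-4) = -4)
(G + a(k(-3, 1)))**2 = (-4 - 58)**2 = (-62)**2 = 3844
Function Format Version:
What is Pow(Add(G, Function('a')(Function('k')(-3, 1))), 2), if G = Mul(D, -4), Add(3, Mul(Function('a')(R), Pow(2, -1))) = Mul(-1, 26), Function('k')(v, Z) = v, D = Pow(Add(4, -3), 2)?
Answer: 3844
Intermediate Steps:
D = 1 (D = Pow(1, 2) = 1)
Function('a')(R) = -58 (Function('a')(R) = Add(-6, Mul(2, Mul(-1, 26))) = Add(-6, Mul(2, -26)) = Add(-6, -52) = -58)
G = -4 (G = Mul(1, -4) = -4)
Pow(Add(G, Function('a')(Function('k')(-3, 1))), 2) = Pow(Add(-4, -58), 2) = Pow(-62, 2) = 3844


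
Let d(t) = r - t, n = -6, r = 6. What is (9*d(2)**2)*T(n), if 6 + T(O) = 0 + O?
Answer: -1728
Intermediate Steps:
d(t) = 6 - t
T(O) = -6 + O (T(O) = -6 + (0 + O) = -6 + O)
(9*d(2)**2)*T(n) = (9*(6 - 1*2)**2)*(-6 - 6) = (9*(6 - 2)**2)*(-12) = (9*4**2)*(-12) = (9*16)*(-12) = 144*(-12) = -1728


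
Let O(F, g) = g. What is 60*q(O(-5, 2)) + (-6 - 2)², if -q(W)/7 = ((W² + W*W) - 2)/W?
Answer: -1196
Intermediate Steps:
q(W) = -7*(-2 + 2*W²)/W (q(W) = -7*((W² + W*W) - 2)/W = -7*((W² + W²) - 2)/W = -7*(2*W² - 2)/W = -7*(-2 + 2*W²)/W)
60*q(O(-5, 2)) + (-6 - 2)² = 60*(-14*2 + 14/2) + (-6 - 2)² = 60*(-28 + 14*(½)) + (-8)² = 60*(-28 + 7) + 64 = 60*(-21) + 64 = -1260 + 64 = -1196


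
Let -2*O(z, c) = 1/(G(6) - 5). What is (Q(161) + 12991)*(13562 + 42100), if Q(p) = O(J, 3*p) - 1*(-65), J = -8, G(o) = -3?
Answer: 5813812407/8 ≈ 7.2673e+8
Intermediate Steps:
O(z, c) = 1/16 (O(z, c) = -1/(2*(-3 - 5)) = -1/2/(-8) = -1/2*(-1/8) = 1/16)
Q(p) = 1041/16 (Q(p) = 1/16 - 1*(-65) = 1/16 + 65 = 1041/16)
(Q(161) + 12991)*(13562 + 42100) = (1041/16 + 12991)*(13562 + 42100) = (208897/16)*55662 = 5813812407/8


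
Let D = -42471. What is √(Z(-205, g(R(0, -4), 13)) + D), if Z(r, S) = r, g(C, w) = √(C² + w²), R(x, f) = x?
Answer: 2*I*√10669 ≈ 206.58*I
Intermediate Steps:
√(Z(-205, g(R(0, -4), 13)) + D) = √(-205 - 42471) = √(-42676) = 2*I*√10669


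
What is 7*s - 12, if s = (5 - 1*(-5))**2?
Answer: 688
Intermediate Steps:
s = 100 (s = (5 + 5)**2 = 10**2 = 100)
7*s - 12 = 7*100 - 12 = 700 - 12 = 688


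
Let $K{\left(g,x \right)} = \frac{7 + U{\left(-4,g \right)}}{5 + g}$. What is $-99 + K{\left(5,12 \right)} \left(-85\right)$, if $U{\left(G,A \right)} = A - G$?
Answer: $-235$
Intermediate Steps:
$K{\left(g,x \right)} = \frac{11 + g}{5 + g}$ ($K{\left(g,x \right)} = \frac{7 + \left(g - -4\right)}{5 + g} = \frac{7 + \left(g + 4\right)}{5 + g} = \frac{7 + \left(4 + g\right)}{5 + g} = \frac{11 + g}{5 + g}$)
$-99 + K{\left(5,12 \right)} \left(-85\right) = -99 + \frac{11 + 5}{5 + 5} \left(-85\right) = -99 + \frac{1}{10} \cdot 16 \left(-85\right) = -99 + \frac{8}{5} \left(-85\right) = -99 - 136 = -235$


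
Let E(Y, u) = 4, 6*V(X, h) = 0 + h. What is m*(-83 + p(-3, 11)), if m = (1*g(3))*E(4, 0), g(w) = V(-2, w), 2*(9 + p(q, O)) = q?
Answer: -187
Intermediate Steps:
V(X, h) = h/6 (V(X, h) = (0 + h)/6 = h/6)
p(q, O) = -9 + q/2
g(w) = w/6
m = 2 (m = (1*((⅙)*3))*4 = (1*(½))*4 = (½)*4 = 2)
m*(-83 + p(-3, 11)) = 2*(-83 + (-9 + (½)*(-3))) = 2*(-83 + (-9 - 3/2)) = 2*(-83 - 21/2) = 2*(-187/2) = -187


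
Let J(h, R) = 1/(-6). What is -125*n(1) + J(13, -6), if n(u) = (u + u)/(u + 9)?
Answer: -151/6 ≈ -25.167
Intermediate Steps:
n(u) = 2*u/(9 + u) (n(u) = (2*u)/(9 + u) = 2*u/(9 + u))
J(h, R) = -⅙
-125*n(1) + J(13, -6) = -250/(9 + 1) - ⅙ = -250/10 - ⅙ = -125*⅕ - ⅙ = -25 - ⅙ = -151/6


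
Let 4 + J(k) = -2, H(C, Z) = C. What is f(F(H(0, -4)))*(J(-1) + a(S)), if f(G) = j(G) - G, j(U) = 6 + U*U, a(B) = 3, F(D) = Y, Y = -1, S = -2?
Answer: -24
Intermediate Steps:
F(D) = -1
j(U) = 6 + U²
J(k) = -6 (J(k) = -4 - 2 = -6)
f(G) = 6 + G² - G (f(G) = (6 + G²) - G = 6 + G² - G)
f(F(H(0, -4)))*(J(-1) + a(S)) = (6 + (-1)² - 1*(-1))*(-6 + 3) = (6 + 1 + 1)*(-3) = 8*(-3) = -24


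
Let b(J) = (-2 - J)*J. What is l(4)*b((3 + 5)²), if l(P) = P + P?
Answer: -33792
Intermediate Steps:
l(P) = 2*P
b(J) = J*(-2 - J)
l(4)*b((3 + 5)²) = (2*4)*(-(3 + 5)²*(2 + (3 + 5)²)) = 8*(-1*8²*(2 + 8²)) = 8*(-1*64*(2 + 64)) = 8*(-1*64*66) = 8*(-4224) = -33792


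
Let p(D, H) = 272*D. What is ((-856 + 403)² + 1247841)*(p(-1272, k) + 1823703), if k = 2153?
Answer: 2147199592950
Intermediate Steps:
((-856 + 403)² + 1247841)*(p(-1272, k) + 1823703) = ((-856 + 403)² + 1247841)*(272*(-1272) + 1823703) = ((-453)² + 1247841)*(-345984 + 1823703) = (205209 + 1247841)*1477719 = 1453050*1477719 = 2147199592950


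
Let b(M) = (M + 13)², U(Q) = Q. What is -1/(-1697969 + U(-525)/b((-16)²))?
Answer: 72361/122866735334 ≈ 5.8894e-7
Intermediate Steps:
b(M) = (13 + M)²
-1/(-1697969 + U(-525)/b((-16)²)) = -1/(-1697969 - 525/(13 + (-16)²)²) = -1/(-1697969 - 525/(13 + 256)²) = -1/(-1697969 - 525/(269²)) = -1/(-1697969 - 525/72361) = -1/(-122866735334/72361) = -1*(-72361/122866735334) = 72361/122866735334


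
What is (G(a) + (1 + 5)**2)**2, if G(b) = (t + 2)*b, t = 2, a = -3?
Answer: 576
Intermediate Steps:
G(b) = 4*b (G(b) = (2 + 2)*b = 4*b)
(G(a) + (1 + 5)**2)**2 = (4*(-3) + (1 + 5)**2)**2 = (-12 + 6**2)**2 = (-12 + 36)**2 = 24**2 = 576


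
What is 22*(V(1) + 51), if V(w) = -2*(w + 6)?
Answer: 814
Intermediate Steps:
V(w) = -12 - 2*w (V(w) = -2*(6 + w) = -12 - 2*w)
22*(V(1) + 51) = 22*((-12 - 2*1) + 51) = 22*((-12 - 2) + 51) = 22*(-14 + 51) = 22*37 = 814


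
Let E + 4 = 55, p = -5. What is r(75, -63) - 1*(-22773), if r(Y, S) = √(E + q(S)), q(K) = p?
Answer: 22773 + √46 ≈ 22780.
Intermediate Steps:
q(K) = -5
E = 51 (E = -4 + 55 = 51)
r(Y, S) = √46 (r(Y, S) = √(51 - 5) = √46)
r(75, -63) - 1*(-22773) = √46 - 1*(-22773) = √46 + 22773 = 22773 + √46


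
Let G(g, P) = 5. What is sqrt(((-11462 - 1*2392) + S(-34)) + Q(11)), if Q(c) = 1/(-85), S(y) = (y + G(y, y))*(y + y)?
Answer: 3*I*sqrt(9538615)/85 ≈ 109.0*I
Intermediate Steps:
S(y) = 2*y*(5 + y) (S(y) = (y + 5)*(y + y) = (5 + y)*(2*y) = 2*y*(5 + y))
Q(c) = -1/85
sqrt(((-11462 - 1*2392) + S(-34)) + Q(11)) = sqrt(((-11462 - 1*2392) + 2*(-34)*(5 - 34)) - 1/85) = sqrt(((-11462 - 2392) + 2*(-34)*(-29)) - 1/85) = sqrt((-13854 + 1972) - 1/85) = sqrt(-11882 - 1/85) = sqrt(-1009971/85) = 3*I*sqrt(9538615)/85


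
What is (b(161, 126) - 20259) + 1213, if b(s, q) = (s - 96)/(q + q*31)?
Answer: -76793407/4032 ≈ -19046.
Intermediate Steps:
b(s, q) = (-96 + s)/(32*q) (b(s, q) = (-96 + s)/(q + 31*q) = (-96 + s)/((32*q)) = (-96 + s)*(1/(32*q)) = (-96 + s)/(32*q))
(b(161, 126) - 20259) + 1213 = ((1/32)*(-96 + 161)/126 - 20259) + 1213 = ((1/32)*(1/126)*65 - 20259) + 1213 = (65/4032 - 20259) + 1213 = -81684223/4032 + 1213 = -76793407/4032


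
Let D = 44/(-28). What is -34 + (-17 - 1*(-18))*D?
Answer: -249/7 ≈ -35.571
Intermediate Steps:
D = -11/7 (D = 44*(-1/28) = -11/7 ≈ -1.5714)
-34 + (-17 - 1*(-18))*D = -34 + (-17 - 1*(-18))*(-11/7) = -34 + (-17 + 18)*(-11/7) = -34 + 1*(-11/7) = -34 - 11/7 = -249/7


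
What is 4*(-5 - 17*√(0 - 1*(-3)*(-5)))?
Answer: -20 - 68*I*√15 ≈ -20.0 - 263.36*I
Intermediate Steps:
4*(-5 - 17*√(0 - 1*(-3)*(-5))) = 4*(-5 - 17*√(0 + 3*(-5))) = 4*(-5 - 17*√(0 - 15)) = 4*(-5 - 17*I*√15) = -20 - 68*I*√15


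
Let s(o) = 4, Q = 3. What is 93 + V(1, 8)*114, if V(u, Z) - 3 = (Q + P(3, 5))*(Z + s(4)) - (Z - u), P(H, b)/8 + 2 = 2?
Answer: 3741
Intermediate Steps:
P(H, b) = 0 (P(H, b) = -16 + 8*2 = -16 + 16 = 0)
V(u, Z) = 15 + u + 2*Z (V(u, Z) = 3 + ((3 + 0)*(Z + 4) - (Z - u)) = 3 + (3*(4 + Z) + (u - Z)) = 3 + ((12 + 3*Z) + (u - Z)) = 3 + (12 + u + 2*Z) = 15 + u + 2*Z)
93 + V(1, 8)*114 = 93 + (15 + 1 + 2*8)*114 = 93 + (15 + 1 + 16)*114 = 93 + 32*114 = 93 + 3648 = 3741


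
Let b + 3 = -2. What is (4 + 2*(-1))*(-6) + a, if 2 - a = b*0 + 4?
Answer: -14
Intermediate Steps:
b = -5 (b = -3 - 2 = -5)
a = -2 (a = 2 - (-5*0 + 4) = 2 - (0 + 4) = 2 - 1*4 = 2 - 4 = -2)
(4 + 2*(-1))*(-6) + a = (4 + 2*(-1))*(-6) - 2 = (4 - 2)*(-6) - 2 = 2*(-6) - 2 = -12 - 2 = -14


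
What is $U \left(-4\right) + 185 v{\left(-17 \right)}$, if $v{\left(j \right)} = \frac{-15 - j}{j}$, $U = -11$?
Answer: $\frac{378}{17} \approx 22.235$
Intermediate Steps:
$v{\left(j \right)} = \frac{-15 - j}{j}$
$U \left(-4\right) + 185 v{\left(-17 \right)} = \left(-11\right) \left(-4\right) + 185 \frac{-15 - -17}{-17} = 44 + 185 \left(- \frac{-15 + 17}{17}\right) = 44 + 185 \left(\left(- \frac{1}{17}\right) 2\right) = 44 + 185 \left(- \frac{2}{17}\right) = 44 - \frac{370}{17} = \frac{378}{17}$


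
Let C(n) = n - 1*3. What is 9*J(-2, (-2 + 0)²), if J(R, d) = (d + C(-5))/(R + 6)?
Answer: -9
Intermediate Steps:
C(n) = -3 + n (C(n) = n - 3 = -3 + n)
J(R, d) = (-8 + d)/(6 + R) (J(R, d) = (d + (-3 - 5))/(R + 6) = (d - 8)/(6 + R) = (-8 + d)/(6 + R))
9*J(-2, (-2 + 0)²) = 9*((-8 + (-2 + 0)²)/(6 - 2)) = 9*((-8 + (-2)²)/4) = 9*((-8 + 4)/4) = 9*((¼)*(-4)) = 9*(-1) = -9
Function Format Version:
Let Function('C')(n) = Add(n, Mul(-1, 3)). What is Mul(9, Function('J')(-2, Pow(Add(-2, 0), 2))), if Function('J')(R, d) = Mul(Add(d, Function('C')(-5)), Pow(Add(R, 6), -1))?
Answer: -9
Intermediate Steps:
Function('C')(n) = Add(-3, n) (Function('C')(n) = Add(n, -3) = Add(-3, n))
Function('J')(R, d) = Mul(Pow(Add(6, R), -1), Add(-8, d)) (Function('J')(R, d) = Mul(Add(d, Add(-3, -5)), Pow(Add(R, 6), -1)) = Mul(Add(d, -8), Pow(Add(6, R), -1)) = Mul(Add(-8, d), Pow(Add(6, R), -1)) = Mul(Pow(Add(6, R), -1), Add(-8, d)))
Mul(9, Function('J')(-2, Pow(Add(-2, 0), 2))) = Mul(9, Mul(Pow(Add(6, -2), -1), Add(-8, Pow(Add(-2, 0), 2)))) = Mul(9, Mul(Pow(4, -1), Add(-8, Pow(-2, 2)))) = Mul(9, Mul(Rational(1, 4), Add(-8, 4))) = Mul(9, Mul(Rational(1, 4), -4)) = Mul(9, -1) = -9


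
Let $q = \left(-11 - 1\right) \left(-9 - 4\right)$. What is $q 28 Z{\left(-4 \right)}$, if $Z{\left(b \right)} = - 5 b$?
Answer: $87360$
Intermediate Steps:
$q = 156$ ($q = \left(-12\right) \left(-13\right) = 156$)
$q 28 Z{\left(-4 \right)} = 156 \cdot 28 \left(\left(-5\right) \left(-4\right)\right) = 4368 \cdot 20 = 87360$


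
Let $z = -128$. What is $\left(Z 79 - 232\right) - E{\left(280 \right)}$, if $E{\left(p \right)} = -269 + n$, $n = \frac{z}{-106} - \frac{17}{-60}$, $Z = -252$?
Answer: $- \frac{63194521}{3180} \approx -19873.0$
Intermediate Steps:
$n = \frac{4741}{3180}$ ($n = - \frac{128}{-106} - \frac{17}{-60} = \left(-128\right) \left(- \frac{1}{106}\right) - - \frac{17}{60} = \frac{64}{53} + \frac{17}{60} = \frac{4741}{3180} \approx 1.4909$)
$E{\left(p \right)} = - \frac{850679}{3180}$ ($E{\left(p \right)} = -269 + \frac{4741}{3180} = - \frac{850679}{3180}$)
$\left(Z 79 - 232\right) - E{\left(280 \right)} = \left(\left(-252\right) 79 - 232\right) - - \frac{850679}{3180} = \left(-19908 - 232\right) + \frac{850679}{3180} = -20140 + \frac{850679}{3180} = - \frac{63194521}{3180}$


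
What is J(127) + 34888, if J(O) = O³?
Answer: 2083271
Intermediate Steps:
J(127) + 34888 = 127³ + 34888 = 2048383 + 34888 = 2083271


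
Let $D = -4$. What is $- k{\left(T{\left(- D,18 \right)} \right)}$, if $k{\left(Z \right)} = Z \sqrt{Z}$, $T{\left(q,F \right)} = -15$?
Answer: $15 i \sqrt{15} \approx 58.095 i$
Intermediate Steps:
$k{\left(Z \right)} = Z^{\frac{3}{2}}$
$- k{\left(T{\left(- D,18 \right)} \right)} = - \left(-15\right)^{\frac{3}{2}} = - \left(-15\right) i \sqrt{15} = 15 i \sqrt{15}$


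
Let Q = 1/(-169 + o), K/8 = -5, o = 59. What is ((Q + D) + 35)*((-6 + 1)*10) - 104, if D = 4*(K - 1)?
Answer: 69811/11 ≈ 6346.5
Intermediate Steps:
K = -40 (K = 8*(-5) = -40)
Q = -1/110 (Q = 1/(-169 + 59) = 1/(-110) = -1/110 ≈ -0.0090909)
D = -164 (D = 4*(-40 - 1) = 4*(-41) = -164)
((Q + D) + 35)*((-6 + 1)*10) - 104 = ((-1/110 - 164) + 35)*((-6 + 1)*10) - 104 = (-18041/110 + 35)*(-5*10) - 104 = -14191/110*(-50) - 104 = 70955/11 - 104 = 69811/11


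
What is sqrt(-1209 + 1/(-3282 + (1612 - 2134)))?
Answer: I*sqrt(4373684187)/1902 ≈ 34.771*I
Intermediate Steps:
sqrt(-1209 + 1/(-3282 + (1612 - 2134))) = sqrt(-1209 + 1/(-3282 - 522)) = sqrt(-1209 + 1/(-3804)) = sqrt(-1209 - 1/3804) = sqrt(-4599037/3804) = I*sqrt(4373684187)/1902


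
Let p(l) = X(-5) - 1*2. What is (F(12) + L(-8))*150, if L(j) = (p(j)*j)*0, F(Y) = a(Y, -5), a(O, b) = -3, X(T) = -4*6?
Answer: -450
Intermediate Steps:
X(T) = -24
p(l) = -26 (p(l) = -24 - 1*2 = -24 - 2 = -26)
F(Y) = -3
L(j) = 0 (L(j) = -26*j*0 = 0)
(F(12) + L(-8))*150 = (-3 + 0)*150 = -3*150 = -450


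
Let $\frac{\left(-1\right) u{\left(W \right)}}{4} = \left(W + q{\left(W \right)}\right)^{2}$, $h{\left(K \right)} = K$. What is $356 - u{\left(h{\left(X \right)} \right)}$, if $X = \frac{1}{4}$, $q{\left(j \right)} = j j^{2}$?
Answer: $\frac{364833}{1024} \approx 356.28$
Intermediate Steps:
$q{\left(j \right)} = j^{3}$
$X = \frac{1}{4} \approx 0.25$
$u{\left(W \right)} = - 4 \left(W + W^{3}\right)^{2}$
$356 - u{\left(h{\left(X \right)} \right)} = 356 - - \frac{4 \left(1 + \left(\frac{1}{4}\right)^{2}\right)^{2}}{16} = 356 - \left(-4\right) \frac{1}{16} \left(1 + \frac{1}{16}\right)^{2} = 356 - \left(-4\right) \frac{1}{16} \left(\frac{17}{16}\right)^{2} = 356 - \left(-4\right) \frac{1}{16} \cdot \frac{289}{256} = 356 - - \frac{289}{1024} = 356 + \frac{289}{1024} = \frac{364833}{1024}$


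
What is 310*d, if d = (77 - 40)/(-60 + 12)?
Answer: -5735/24 ≈ -238.96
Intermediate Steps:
d = -37/48 (d = 37/(-48) = 37*(-1/48) = -37/48 ≈ -0.77083)
310*d = 310*(-37/48) = -5735/24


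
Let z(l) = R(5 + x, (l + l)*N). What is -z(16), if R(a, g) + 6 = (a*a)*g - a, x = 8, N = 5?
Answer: -27021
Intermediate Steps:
R(a, g) = -6 - a + g*a² (R(a, g) = -6 + ((a*a)*g - a) = -6 + (a²*g - a) = -6 + (g*a² - a) = -6 + (-a + g*a²) = -6 - a + g*a²)
z(l) = -19 + 1690*l (z(l) = -6 - (5 + 8) + ((l + l)*5)*(5 + 8)² = -6 - 1*13 + ((2*l)*5)*13² = -6 - 13 + (10*l)*169 = -6 - 13 + 1690*l = -19 + 1690*l)
-z(16) = -(-19 + 1690*16) = -(-19 + 27040) = -1*27021 = -27021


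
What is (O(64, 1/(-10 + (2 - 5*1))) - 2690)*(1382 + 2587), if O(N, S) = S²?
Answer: -1804343121/169 ≈ -1.0677e+7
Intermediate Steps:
(O(64, 1/(-10 + (2 - 5*1))) - 2690)*(1382 + 2587) = ((1/(-10 + (2 - 5*1)))² - 2690)*(1382 + 2587) = ((1/(-10 + (2 - 5)))² - 2690)*3969 = ((1/(-10 - 3))² - 2690)*3969 = ((1/(-13))² - 2690)*3969 = ((-1/13)² - 2690)*3969 = (1/169 - 2690)*3969 = -454609/169*3969 = -1804343121/169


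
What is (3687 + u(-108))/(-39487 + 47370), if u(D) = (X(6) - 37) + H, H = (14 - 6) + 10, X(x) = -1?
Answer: 3667/7883 ≈ 0.46518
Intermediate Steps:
H = 18 (H = 8 + 10 = 18)
u(D) = -20 (u(D) = (-1 - 37) + 18 = -38 + 18 = -20)
(3687 + u(-108))/(-39487 + 47370) = (3687 - 20)/(-39487 + 47370) = 3667/7883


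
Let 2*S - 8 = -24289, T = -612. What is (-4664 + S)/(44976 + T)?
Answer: -11203/29576 ≈ -0.37879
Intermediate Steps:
S = -24281/2 (S = 4 + (½)*(-24289) = 4 - 24289/2 = -24281/2 ≈ -12141.)
(-4664 + S)/(44976 + T) = (-4664 - 24281/2)/(44976 - 612) = -33609/2/44364 = -33609/2*1/44364 = -11203/29576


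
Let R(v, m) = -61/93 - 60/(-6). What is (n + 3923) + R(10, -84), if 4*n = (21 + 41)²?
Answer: 455081/93 ≈ 4893.3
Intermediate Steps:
R(v, m) = 869/93 (R(v, m) = -61*1/93 - 60*(-⅙) = -61/93 + 10 = 869/93)
n = 961 (n = (21 + 41)²/4 = (¼)*62² = (¼)*3844 = 961)
(n + 3923) + R(10, -84) = (961 + 3923) + 869/93 = 4884 + 869/93 = 455081/93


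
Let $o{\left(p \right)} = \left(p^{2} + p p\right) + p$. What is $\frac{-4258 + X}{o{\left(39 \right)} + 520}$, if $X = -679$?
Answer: $- \frac{4937}{3601} \approx -1.371$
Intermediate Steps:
$o{\left(p \right)} = p + 2 p^{2}$ ($o{\left(p \right)} = \left(p^{2} + p^{2}\right) + p = 2 p^{2} + p = p + 2 p^{2}$)
$\frac{-4258 + X}{o{\left(39 \right)} + 520} = \frac{-4258 - 679}{39 \left(1 + 2 \cdot 39\right) + 520} = - \frac{4937}{39 \left(1 + 78\right) + 520} = - \frac{4937}{39 \cdot 79 + 520} = - \frac{4937}{3081 + 520} = - \frac{4937}{3601}$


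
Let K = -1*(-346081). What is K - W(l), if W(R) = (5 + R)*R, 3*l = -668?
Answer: 2678525/9 ≈ 2.9761e+5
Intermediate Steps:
K = 346081
l = -668/3 (l = (⅓)*(-668) = -668/3 ≈ -222.67)
W(R) = R*(5 + R)
K - W(l) = 346081 - (-668)*(5 - 668/3)/3 = 346081 - (-668)*(-653)/(3*3) = 346081 - 1*436204/9 = 346081 - 436204/9 = 2678525/9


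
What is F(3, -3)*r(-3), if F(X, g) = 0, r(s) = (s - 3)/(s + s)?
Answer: 0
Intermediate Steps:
r(s) = (-3 + s)/(2*s) (r(s) = (-3 + s)/((2*s)) = (-3 + s)*(1/(2*s)) = (-3 + s)/(2*s))
F(3, -3)*r(-3) = 0*((½)*(-3 - 3)/(-3)) = 0*((½)*(-⅓)*(-6)) = 0*1 = 0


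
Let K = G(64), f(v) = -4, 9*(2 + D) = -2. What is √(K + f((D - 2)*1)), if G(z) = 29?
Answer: 5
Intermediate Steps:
D = -20/9 (D = -2 + (⅑)*(-2) = -2 - 2/9 = -20/9 ≈ -2.2222)
K = 29
√(K + f((D - 2)*1)) = √(29 - 4) = √25 = 5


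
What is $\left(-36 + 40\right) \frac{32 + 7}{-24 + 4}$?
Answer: $- \frac{39}{5} \approx -7.8$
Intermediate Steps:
$\left(-36 + 40\right) \frac{32 + 7}{-24 + 4} = 4 \frac{39}{-20} = 4 \cdot 39 \left(- \frac{1}{20}\right) = 4 \left(- \frac{39}{20}\right) = - \frac{39}{5}$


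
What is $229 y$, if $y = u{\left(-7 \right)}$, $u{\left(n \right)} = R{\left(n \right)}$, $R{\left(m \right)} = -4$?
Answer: $-916$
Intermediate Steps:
$u{\left(n \right)} = -4$
$y = -4$
$229 y = 229 \left(-4\right) = -916$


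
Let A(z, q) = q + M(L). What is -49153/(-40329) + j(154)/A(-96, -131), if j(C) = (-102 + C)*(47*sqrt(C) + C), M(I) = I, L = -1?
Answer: -2397473/40329 - 611*sqrt(154)/33 ≈ -289.21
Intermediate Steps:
j(C) = (-102 + C)*(C + 47*sqrt(C))
A(z, q) = -1 + q (A(z, q) = q - 1 = -1 + q)
-49153/(-40329) + j(154)/A(-96, -131) = -49153/(-40329) + (154**2 - 4794*sqrt(154) - 102*154 + 47*154**(3/2))/(-1 - 131) = -49153*(-1/40329) + (23716 - 4794*sqrt(154) - 15708 + 47*(154*sqrt(154)))/(-132) = 49153/40329 + (23716 - 4794*sqrt(154) - 15708 + 7238*sqrt(154))*(-1/132) = 49153/40329 + (8008 + 2444*sqrt(154))*(-1/132) = 49153/40329 + (-182/3 - 611*sqrt(154)/33) = -2397473/40329 - 611*sqrt(154)/33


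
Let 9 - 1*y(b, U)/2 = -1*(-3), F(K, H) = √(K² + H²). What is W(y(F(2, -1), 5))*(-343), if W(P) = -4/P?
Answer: 343/3 ≈ 114.33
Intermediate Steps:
F(K, H) = √(H² + K²)
y(b, U) = 12 (y(b, U) = 18 - (-2)*(-3) = 18 - 2*3 = 18 - 6 = 12)
W(y(F(2, -1), 5))*(-343) = -4/12*(-343) = -4*1/12*(-343) = -⅓*(-343) = 343/3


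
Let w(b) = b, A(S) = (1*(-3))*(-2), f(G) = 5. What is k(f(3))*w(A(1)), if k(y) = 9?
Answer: 54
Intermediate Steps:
A(S) = 6 (A(S) = -3*(-2) = 6)
k(f(3))*w(A(1)) = 9*6 = 54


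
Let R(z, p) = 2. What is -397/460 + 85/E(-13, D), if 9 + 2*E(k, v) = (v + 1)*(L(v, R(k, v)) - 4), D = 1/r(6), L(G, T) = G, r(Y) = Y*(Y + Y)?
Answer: -432228779/31099220 ≈ -13.898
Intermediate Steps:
r(Y) = 2*Y² (r(Y) = Y*(2*Y) = 2*Y²)
D = 1/72 (D = 1/(2*6²) = 1/(2*36) = 1/72 ≈ 0.013889)
E(k, v) = -9/2 + (1 + v)*(-4 + v)/2 (E(k, v) = -9/2 + ((v + 1)*(v - 4))/2 = -9/2 + ((1 + v)*(-4 + v))/2 = -9/2 + (1 + v)*(-4 + v)/2)
-397/460 + 85/E(-13, D) = -397/460 + 85/(-13/2 + (1/72)²/2 - 3/2*1/72) = -397*1/460 + 85/(-13/2 + (½)*(1/5184) - 1/48) = -397/460 + 85/(-13/2 + 1/10368 - 1/48) = -397/460 + 85/(-67607/10368) = -397/460 + 85*(-10368/67607) = -397/460 - 881280/67607 = -432228779/31099220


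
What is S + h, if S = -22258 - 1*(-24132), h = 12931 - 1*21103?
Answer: -6298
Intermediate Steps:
h = -8172 (h = 12931 - 21103 = -8172)
S = 1874 (S = -22258 + 24132 = 1874)
S + h = 1874 - 8172 = -6298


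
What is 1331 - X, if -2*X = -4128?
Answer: -733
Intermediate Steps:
X = 2064 (X = -½*(-4128) = 2064)
1331 - X = 1331 - 1*2064 = 1331 - 2064 = -733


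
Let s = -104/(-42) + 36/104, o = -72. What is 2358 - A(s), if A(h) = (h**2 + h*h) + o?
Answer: 359836259/149058 ≈ 2414.1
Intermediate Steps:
s = 1541/546 (s = -104*(-1/42) + 36*(1/104) = 52/21 + 9/26 = 1541/546 ≈ 2.8223)
A(h) = -72 + 2*h**2 (A(h) = (h**2 + h*h) - 72 = (h**2 + h**2) - 72 = 2*h**2 - 72 = -72 + 2*h**2)
2358 - A(s) = 2358 - (-72 + 2*(1541/546)**2) = 2358 - (-72 + 2*(2374681/298116)) = 2358 - (-72 + 2374681/149058) = 2358 - 1*(-8357495/149058) = 2358 + 8357495/149058 = 359836259/149058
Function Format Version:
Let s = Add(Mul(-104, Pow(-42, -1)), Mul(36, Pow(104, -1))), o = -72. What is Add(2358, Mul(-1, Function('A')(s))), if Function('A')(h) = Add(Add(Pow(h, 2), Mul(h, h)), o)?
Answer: Rational(359836259, 149058) ≈ 2414.1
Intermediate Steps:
s = Rational(1541, 546) (s = Add(Mul(-104, Rational(-1, 42)), Mul(36, Rational(1, 104))) = Add(Rational(52, 21), Rational(9, 26)) = Rational(1541, 546) ≈ 2.8223)
Function('A')(h) = Add(-72, Mul(2, Pow(h, 2))) (Function('A')(h) = Add(Add(Pow(h, 2), Mul(h, h)), -72) = Add(Add(Pow(h, 2), Pow(h, 2)), -72) = Add(Mul(2, Pow(h, 2)), -72) = Add(-72, Mul(2, Pow(h, 2))))
Add(2358, Mul(-1, Function('A')(s))) = Add(2358, Mul(-1, Add(-72, Mul(2, Pow(Rational(1541, 546), 2))))) = Add(2358, Mul(-1, Add(-72, Mul(2, Rational(2374681, 298116))))) = Add(2358, Mul(-1, Add(-72, Rational(2374681, 149058)))) = Add(2358, Mul(-1, Rational(-8357495, 149058))) = Add(2358, Rational(8357495, 149058)) = Rational(359836259, 149058)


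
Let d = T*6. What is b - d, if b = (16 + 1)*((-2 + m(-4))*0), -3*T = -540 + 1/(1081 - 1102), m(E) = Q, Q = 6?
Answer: -22682/21 ≈ -1080.1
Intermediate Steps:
m(E) = 6
T = 11341/63 (T = -(-540 + 1/(1081 - 1102))/3 = -(-540 + 1/(-21))/3 = -(-540 - 1/21)/3 = -1/3*(-11341/21) = 11341/63 ≈ 180.02)
d = 22682/21 (d = (11341/63)*6 = 22682/21 ≈ 1080.1)
b = 0 (b = (16 + 1)*((-2 + 6)*0) = 17*(4*0) = 17*0 = 0)
b - d = 0 - 1*22682/21 = 0 - 22682/21 = -22682/21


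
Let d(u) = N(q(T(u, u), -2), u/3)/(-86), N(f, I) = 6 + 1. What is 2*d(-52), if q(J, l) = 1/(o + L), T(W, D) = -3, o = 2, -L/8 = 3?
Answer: -7/43 ≈ -0.16279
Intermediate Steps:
L = -24 (L = -8*3 = -24)
q(J, l) = -1/22 (q(J, l) = 1/(2 - 24) = 1/(-22) = -1/22)
N(f, I) = 7
d(u) = -7/86 (d(u) = 7/(-86) = 7*(-1/86) = -7/86)
2*d(-52) = 2*(-7/86) = -7/43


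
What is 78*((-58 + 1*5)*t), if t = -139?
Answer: 574626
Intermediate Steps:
78*((-58 + 1*5)*t) = 78*((-58 + 1*5)*(-139)) = 78*((-58 + 5)*(-139)) = 78*(-53*(-139)) = 78*7367 = 574626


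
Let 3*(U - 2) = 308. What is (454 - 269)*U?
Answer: 58090/3 ≈ 19363.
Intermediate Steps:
U = 314/3 (U = 2 + (⅓)*308 = 2 + 308/3 = 314/3 ≈ 104.67)
(454 - 269)*U = (454 - 269)*(314/3) = 185*(314/3) = 58090/3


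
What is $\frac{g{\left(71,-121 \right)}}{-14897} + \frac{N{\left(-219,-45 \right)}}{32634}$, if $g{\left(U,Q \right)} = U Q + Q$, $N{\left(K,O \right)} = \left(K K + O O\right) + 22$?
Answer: $\frac{73519756}{34724907} \approx 2.1172$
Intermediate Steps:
$N{\left(K,O \right)} = 22 + K^{2} + O^{2}$ ($N{\left(K,O \right)} = \left(K^{2} + O^{2}\right) + 22 = 22 + K^{2} + O^{2}$)
$g{\left(U,Q \right)} = Q + Q U$ ($g{\left(U,Q \right)} = Q U + Q = Q + Q U$)
$\frac{g{\left(71,-121 \right)}}{-14897} + \frac{N{\left(-219,-45 \right)}}{32634} = \frac{\left(-121\right) \left(1 + 71\right)}{-14897} + \frac{22 + \left(-219\right)^{2} + \left(-45\right)^{2}}{32634} = \left(-121\right) 72 \left(- \frac{1}{14897}\right) + \left(22 + 47961 + 2025\right) \frac{1}{32634} = \left(-8712\right) \left(- \frac{1}{14897}\right) + 50008 \cdot \frac{1}{32634} = \frac{8712}{14897} + \frac{3572}{2331} = \frac{73519756}{34724907}$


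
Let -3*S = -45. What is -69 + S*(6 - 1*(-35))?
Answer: 546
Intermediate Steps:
S = 15 (S = -⅓*(-45) = 15)
-69 + S*(6 - 1*(-35)) = -69 + 15*(6 - 1*(-35)) = -69 + 15*(6 + 35) = -69 + 15*41 = -69 + 615 = 546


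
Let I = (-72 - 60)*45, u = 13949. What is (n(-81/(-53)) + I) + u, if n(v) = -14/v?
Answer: 647987/81 ≈ 7999.8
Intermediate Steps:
I = -5940 (I = -132*45 = -5940)
(n(-81/(-53)) + I) + u = (-14/((-81/(-53))) - 5940) + 13949 = (-14/((-81*(-1/53))) - 5940) + 13949 = (-14/81/53 - 5940) + 13949 = (-14*53/81 - 5940) + 13949 = (-742/81 - 5940) + 13949 = -481882/81 + 13949 = 647987/81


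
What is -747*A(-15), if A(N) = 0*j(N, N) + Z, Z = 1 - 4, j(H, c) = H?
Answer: 2241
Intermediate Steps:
Z = -3
A(N) = -3 (A(N) = 0*N - 3 = 0 - 3 = -3)
-747*A(-15) = -747*(-3) = 2241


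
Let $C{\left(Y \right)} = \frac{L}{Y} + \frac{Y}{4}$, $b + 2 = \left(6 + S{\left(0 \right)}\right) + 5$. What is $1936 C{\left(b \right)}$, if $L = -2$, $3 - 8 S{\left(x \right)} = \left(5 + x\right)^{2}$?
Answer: $\frac{60137}{25} \approx 2405.5$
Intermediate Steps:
$S{\left(x \right)} = \frac{3}{8} - \frac{\left(5 + x\right)^{2}}{8}$
$b = \frac{25}{4}$ ($b = -2 + \left(\left(6 + \left(\frac{3}{8} - \frac{\left(5 + 0\right)^{2}}{8}\right)\right) + 5\right) = -2 + \left(\left(6 + \left(\frac{3}{8} - \frac{5^{2}}{8}\right)\right) + 5\right) = -2 + \left(\left(6 + \left(\frac{3}{8} - \frac{25}{8}\right)\right) + 5\right) = -2 + \left(\left(6 - \frac{11}{4}\right) + 5\right) = -2 + \left(\frac{13}{4} + 5\right) = -2 + \frac{33}{4} = \frac{25}{4} \approx 6.25$)
$C{\left(Y \right)} = - \frac{2}{Y} + \frac{Y}{4}$
$1936 C{\left(b \right)} = 1936 \left(- \frac{2}{\frac{25}{4}} + \frac{1}{4} \cdot \frac{25}{4}\right) = 1936 \left(\left(-2\right) \frac{4}{25} + \frac{25}{16}\right) = 1936 \left(- \frac{8}{25} + \frac{25}{16}\right) = 1936 \cdot \frac{497}{400} = \frac{60137}{25}$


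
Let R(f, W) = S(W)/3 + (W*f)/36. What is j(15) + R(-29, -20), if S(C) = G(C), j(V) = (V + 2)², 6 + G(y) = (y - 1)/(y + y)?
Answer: 109183/360 ≈ 303.29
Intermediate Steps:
G(y) = -6 + (-1 + y)/(2*y) (G(y) = -6 + (y - 1)/(y + y) = -6 + (-1 + y)/((2*y)) = -6 + (-1 + y)*(1/(2*y)) = -6 + (-1 + y)/(2*y))
j(V) = (2 + V)²
S(C) = (-1 - 11*C)/(2*C)
R(f, W) = (-1 - 11*W)/(6*W) + W*f/36 (R(f, W) = ((-1 - 11*W)/(2*W))/3 + (W*f)/36 = ((-1 - 11*W)/(2*W))*(⅓) + (W*f)*(1/36) = (-1 - 11*W)/(6*W) + W*f/36)
j(15) + R(-29, -20) = (2 + 15)² + (1/36)*(-6 - 66*(-20) - 29*(-20)²)/(-20) = 17² + (1/36)*(-1/20)*(-6 + 1320 - 29*400) = 289 + (1/36)*(-1/20)*(-6 + 1320 - 11600) = 289 + (1/36)*(-1/20)*(-10286) = 289 + 5143/360 = 109183/360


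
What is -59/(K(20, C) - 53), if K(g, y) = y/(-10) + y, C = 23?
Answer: 590/323 ≈ 1.8266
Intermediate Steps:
K(g, y) = 9*y/10 (K(g, y) = y*(-⅒) + y = -y/10 + y = 9*y/10)
-59/(K(20, C) - 53) = -59/((9/10)*23 - 53) = -59/(207/10 - 53) = -59/(-323/10) = -59*(-10/323) = 590/323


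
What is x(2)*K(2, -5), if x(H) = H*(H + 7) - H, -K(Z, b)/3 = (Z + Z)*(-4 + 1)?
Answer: 576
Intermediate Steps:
K(Z, b) = 18*Z (K(Z, b) = -3*(Z + Z)*(-4 + 1) = -3*2*Z*(-3) = -(-18)*Z = 18*Z)
x(H) = -H + H*(7 + H) (x(H) = H*(7 + H) - H = -H + H*(7 + H))
x(2)*K(2, -5) = (2*(6 + 2))*(18*2) = (2*8)*36 = 16*36 = 576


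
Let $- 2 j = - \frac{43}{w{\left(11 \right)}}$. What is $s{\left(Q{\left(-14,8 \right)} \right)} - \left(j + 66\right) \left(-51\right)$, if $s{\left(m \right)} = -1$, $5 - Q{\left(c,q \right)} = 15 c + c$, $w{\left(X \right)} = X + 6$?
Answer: $\frac{6859}{2} \approx 3429.5$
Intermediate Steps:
$w{\left(X \right)} = 6 + X$
$Q{\left(c,q \right)} = 5 - 16 c$ ($Q{\left(c,q \right)} = 5 - \left(15 c + c\right) = 5 - 16 c$)
$j = \frac{43}{34}$ ($j = - \frac{\left(-43\right) \frac{1}{6 + 11}}{2} = - \frac{\left(-43\right) \frac{1}{17}}{2} = \left(- \frac{1}{2}\right) \left(- \frac{43}{17}\right) = \frac{43}{34} \approx 1.2647$)
$s{\left(Q{\left(-14,8 \right)} \right)} - \left(j + 66\right) \left(-51\right) = -1 - \left(\frac{43}{34} + 66\right) \left(-51\right) = -1 - \frac{2287}{34} \left(-51\right) = -1 - - \frac{6861}{2} = -1 + \frac{6861}{2} = \frac{6859}{2}$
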